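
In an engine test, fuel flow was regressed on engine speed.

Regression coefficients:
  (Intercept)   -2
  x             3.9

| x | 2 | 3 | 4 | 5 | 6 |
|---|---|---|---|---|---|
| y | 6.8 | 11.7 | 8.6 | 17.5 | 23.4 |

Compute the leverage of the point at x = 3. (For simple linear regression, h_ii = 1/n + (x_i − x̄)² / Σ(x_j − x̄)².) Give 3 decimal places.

x̄ = (2 + 3 + 4 + 5 + 6)/5 = 4
Σ(x − x̄)² = 4 + 1 + 0 + 1 + 4 = 10
h = 1/5 + (-1)²/10 = 0.2 + 0.1 = 0.300

h = 0.300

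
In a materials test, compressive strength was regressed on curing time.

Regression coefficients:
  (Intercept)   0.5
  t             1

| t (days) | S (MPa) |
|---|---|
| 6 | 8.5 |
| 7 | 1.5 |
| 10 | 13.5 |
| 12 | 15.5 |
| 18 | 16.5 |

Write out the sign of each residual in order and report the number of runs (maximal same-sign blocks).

4 runs

t=6: ŷ = 0.5 + 6 = 6.5; r = 8.5 − 6.5 = 2
t=7: ŷ = 0.5 + 7 = 7.5; r = 1.5 − 7.5 = -6
t=10: ŷ = 0.5 + 10 = 10.5; r = 13.5 − 10.5 = 3
t=12: ŷ = 0.5 + 12 = 12.5; r = 15.5 − 12.5 = 3
t=18: ŷ = 0.5 + 18 = 18.5; r = 16.5 − 18.5 = -2
Signs: + − + + −
Runs: +×1, −×1, +×2, −×1 → 4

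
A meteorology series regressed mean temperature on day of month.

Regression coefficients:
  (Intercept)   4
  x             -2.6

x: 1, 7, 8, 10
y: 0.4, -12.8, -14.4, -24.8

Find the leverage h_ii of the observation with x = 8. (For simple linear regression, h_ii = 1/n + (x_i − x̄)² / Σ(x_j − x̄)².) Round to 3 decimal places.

x̄ = (1 + 7 + 8 + 10)/4 = 6.5
Σ(x − x̄)² = 30.25 + 0.25 + 2.25 + 12.25 = 45
h = 1/4 + (1.5)²/45 = 0.25 + 0.05 = 0.300

h = 0.300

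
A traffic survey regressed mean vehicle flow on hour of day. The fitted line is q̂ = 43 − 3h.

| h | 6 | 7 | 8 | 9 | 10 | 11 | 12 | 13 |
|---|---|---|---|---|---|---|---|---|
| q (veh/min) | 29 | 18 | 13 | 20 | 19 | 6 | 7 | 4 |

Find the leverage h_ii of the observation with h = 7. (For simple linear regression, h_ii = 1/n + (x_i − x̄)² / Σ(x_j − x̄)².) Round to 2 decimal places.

h = 0.27

h̄ = (6 + 7 + 8 + 9 + 10 + 11 + 12 + 13)/8 = 9.5
Σ(h − h̄)² = 12.25 + 6.25 + 2.25 + 0.25 + 0.25 + 2.25 + 6.25 + 12.25 = 42
h = 1/8 + (-2.5)²/42 = 0.125 + 0.14881 = 0.27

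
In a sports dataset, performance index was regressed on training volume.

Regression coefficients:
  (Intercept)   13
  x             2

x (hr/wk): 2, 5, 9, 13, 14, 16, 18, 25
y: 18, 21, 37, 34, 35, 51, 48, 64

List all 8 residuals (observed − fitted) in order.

1, -2, 6, -5, -6, 6, -1, 1

x=2: ŷ = 13 + 2·2 = 17; r = 18 − 17 = 1
x=5: ŷ = 13 + 2·5 = 23; r = 21 − 23 = -2
x=9: ŷ = 13 + 2·9 = 31; r = 37 − 31 = 6
x=13: ŷ = 13 + 2·13 = 39; r = 34 − 39 = -5
x=14: ŷ = 13 + 2·14 = 41; r = 35 − 41 = -6
x=16: ŷ = 13 + 2·16 = 45; r = 51 − 45 = 6
x=18: ŷ = 13 + 2·18 = 49; r = 48 − 49 = -1
x=25: ŷ = 13 + 2·25 = 63; r = 64 − 63 = 1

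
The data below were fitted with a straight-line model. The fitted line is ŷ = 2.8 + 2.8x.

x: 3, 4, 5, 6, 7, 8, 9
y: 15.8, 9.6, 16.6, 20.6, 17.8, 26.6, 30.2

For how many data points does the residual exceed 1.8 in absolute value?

x=3: ŷ = 2.8 + 2.8·3 = 11.2; r = 15.8 − 11.2 = 4.6
x=4: ŷ = 2.8 + 2.8·4 = 14; r = 9.6 − 14 = -4.4
x=5: ŷ = 2.8 + 2.8·5 = 16.8; r = 16.6 − 16.8 = -0.2
x=6: ŷ = 2.8 + 2.8·6 = 19.6; r = 20.6 − 19.6 = 1
x=7: ŷ = 2.8 + 2.8·7 = 22.4; r = 17.8 − 22.4 = -4.6
x=8: ŷ = 2.8 + 2.8·8 = 25.2; r = 26.6 − 25.2 = 1.4
x=9: ŷ = 2.8 + 2.8·9 = 28; r = 30.2 − 28 = 2.2
|r| > 1.8: x=3 (|r|=4.6), x=4 (|r|=4.4), x=7 (|r|=4.6), x=9 (|r|=2.2) → 4

4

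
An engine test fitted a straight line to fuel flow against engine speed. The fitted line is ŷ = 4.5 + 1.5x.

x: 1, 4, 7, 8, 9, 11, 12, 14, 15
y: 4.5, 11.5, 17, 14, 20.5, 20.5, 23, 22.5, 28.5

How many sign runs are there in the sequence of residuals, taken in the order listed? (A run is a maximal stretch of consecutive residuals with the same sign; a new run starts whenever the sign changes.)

x=1: ŷ = 4.5 + 1.5·1 = 6; e = 4.5 − 6 = -1.5
x=4: ŷ = 4.5 + 1.5·4 = 10.5; e = 11.5 − 10.5 = 1
x=7: ŷ = 4.5 + 1.5·7 = 15; e = 17 − 15 = 2
x=8: ŷ = 4.5 + 1.5·8 = 16.5; e = 14 − 16.5 = -2.5
x=9: ŷ = 4.5 + 1.5·9 = 18; e = 20.5 − 18 = 2.5
x=11: ŷ = 4.5 + 1.5·11 = 21; e = 20.5 − 21 = -0.5
x=12: ŷ = 4.5 + 1.5·12 = 22.5; e = 23 − 22.5 = 0.5
x=14: ŷ = 4.5 + 1.5·14 = 25.5; e = 22.5 − 25.5 = -3
x=15: ŷ = 4.5 + 1.5·15 = 27; e = 28.5 − 27 = 1.5
Signs: − + + − + − + − +
Runs: −×1, +×2, −×1, +×1, −×1, +×1, −×1, +×1 → 8

8 runs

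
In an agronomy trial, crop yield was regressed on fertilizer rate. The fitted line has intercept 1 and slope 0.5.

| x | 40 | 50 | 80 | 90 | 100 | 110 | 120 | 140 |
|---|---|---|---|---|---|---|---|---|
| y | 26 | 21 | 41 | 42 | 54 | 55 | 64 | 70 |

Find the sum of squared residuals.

x=40: ŷ = 1 + 0.5·40 = 21; r = 26 − 21 = 5
x=50: ŷ = 1 + 0.5·50 = 26; r = 21 − 26 = -5
x=80: ŷ = 1 + 0.5·80 = 41; r = 41 − 41 = 0
x=90: ŷ = 1 + 0.5·90 = 46; r = 42 − 46 = -4
x=100: ŷ = 1 + 0.5·100 = 51; r = 54 − 51 = 3
x=110: ŷ = 1 + 0.5·110 = 56; r = 55 − 56 = -1
x=120: ŷ = 1 + 0.5·120 = 61; r = 64 − 61 = 3
x=140: ŷ = 1 + 0.5·140 = 71; r = 70 − 71 = -1
SSE = 25 + 25 + 0 + 16 + 9 + 1 + 9 + 1 = 86

SSE = 86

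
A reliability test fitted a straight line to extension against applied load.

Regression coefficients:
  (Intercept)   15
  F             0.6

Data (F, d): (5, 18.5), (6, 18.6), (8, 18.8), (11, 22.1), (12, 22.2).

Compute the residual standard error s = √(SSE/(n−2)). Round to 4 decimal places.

F=5: d̂ = 15 + 0.6·5 = 18; e = 18.5 − 18 = 0.5
F=6: d̂ = 15 + 0.6·6 = 18.6; e = 18.6 − 18.6 = 0
F=8: d̂ = 15 + 0.6·8 = 19.8; e = 18.8 − 19.8 = -1
F=11: d̂ = 15 + 0.6·11 = 21.6; e = 22.1 − 21.6 = 0.5
F=12: d̂ = 15 + 0.6·12 = 22.2; e = 22.2 − 22.2 = 0
SSE = 0.25 + 0 + 1 + 0.25 + 0 = 1.5
s = √(1.5/3) = √0.5 ≈ 0.7071

s = 0.7071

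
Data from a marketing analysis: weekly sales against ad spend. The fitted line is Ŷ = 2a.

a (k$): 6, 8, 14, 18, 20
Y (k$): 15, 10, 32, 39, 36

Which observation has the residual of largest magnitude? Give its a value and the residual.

a = 8, r = -6

a=6: Ŷ = 2·6 = 12; r = 15 − 12 = 3
a=8: Ŷ = 2·8 = 16; r = 10 − 16 = -6
a=14: Ŷ = 2·14 = 28; r = 32 − 28 = 4
a=18: Ŷ = 2·18 = 36; r = 39 − 36 = 3
a=20: Ŷ = 2·20 = 40; r = 36 − 40 = -4
Largest |r| is 6 at a = 8, residual -6.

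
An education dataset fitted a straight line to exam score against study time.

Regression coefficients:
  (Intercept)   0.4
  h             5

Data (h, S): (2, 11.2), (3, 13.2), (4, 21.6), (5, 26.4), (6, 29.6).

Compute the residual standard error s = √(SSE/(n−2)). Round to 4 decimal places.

h=2: Ŝ = 0.4 + 5·2 = 10.4; r = 11.2 − 10.4 = 0.8
h=3: Ŝ = 0.4 + 5·3 = 15.4; r = 13.2 − 15.4 = -2.2
h=4: Ŝ = 0.4 + 5·4 = 20.4; r = 21.6 − 20.4 = 1.2
h=5: Ŝ = 0.4 + 5·5 = 25.4; r = 26.4 − 25.4 = 1
h=6: Ŝ = 0.4 + 5·6 = 30.4; r = 29.6 − 30.4 = -0.8
SSE = 0.64 + 4.84 + 1.44 + 1 + 0.64 = 8.56
s = √(8.56/3) = √2.85333 ≈ 1.6892

s = 1.6892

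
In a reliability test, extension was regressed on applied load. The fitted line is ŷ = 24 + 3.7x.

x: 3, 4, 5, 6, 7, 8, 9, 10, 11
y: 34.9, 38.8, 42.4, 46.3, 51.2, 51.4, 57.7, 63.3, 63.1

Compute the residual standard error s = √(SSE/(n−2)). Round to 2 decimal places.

s = 1.44

x=3: ŷ = 24 + 3.7·3 = 35.1; r = 34.9 − 35.1 = -0.2
x=4: ŷ = 24 + 3.7·4 = 38.8; r = 38.8 − 38.8 = 0
x=5: ŷ = 24 + 3.7·5 = 42.5; r = 42.4 − 42.5 = -0.1
x=6: ŷ = 24 + 3.7·6 = 46.2; r = 46.3 − 46.2 = 0.1
x=7: ŷ = 24 + 3.7·7 = 49.9; r = 51.2 − 49.9 = 1.3
x=8: ŷ = 24 + 3.7·8 = 53.6; r = 51.4 − 53.6 = -2.2
x=9: ŷ = 24 + 3.7·9 = 57.3; r = 57.7 − 57.3 = 0.4
x=10: ŷ = 24 + 3.7·10 = 61; r = 63.3 − 61 = 2.3
x=11: ŷ = 24 + 3.7·11 = 64.7; r = 63.1 − 64.7 = -1.6
SSE = 0.04 + 0 + 0.01 + 0.01 + 1.69 + 4.84 + 0.16 + 5.29 + 2.56 = 14.6
s = √(14.6/7) = √2.08571 ≈ 1.44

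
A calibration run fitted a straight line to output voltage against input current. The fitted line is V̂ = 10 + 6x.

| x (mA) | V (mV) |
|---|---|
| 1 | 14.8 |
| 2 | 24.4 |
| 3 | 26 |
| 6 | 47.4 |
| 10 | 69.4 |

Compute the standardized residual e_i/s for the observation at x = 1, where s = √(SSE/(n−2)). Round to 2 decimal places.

-0.57

x=1: V̂ = 10 + 6·1 = 16; e = 14.8 − 16 = -1.2
x=2: V̂ = 10 + 6·2 = 22; e = 24.4 − 22 = 2.4
x=3: V̂ = 10 + 6·3 = 28; e = 26 − 28 = -2
x=6: V̂ = 10 + 6·6 = 46; e = 47.4 − 46 = 1.4
x=10: V̂ = 10 + 6·10 = 70; e = 69.4 − 70 = -0.6
SSE = 1.44 + 5.76 + 4 + 1.96 + 0.36 = 13.52
s = √(13.52/3) = 2.12289
e/s = -1.2 / 2.12289 = -0.57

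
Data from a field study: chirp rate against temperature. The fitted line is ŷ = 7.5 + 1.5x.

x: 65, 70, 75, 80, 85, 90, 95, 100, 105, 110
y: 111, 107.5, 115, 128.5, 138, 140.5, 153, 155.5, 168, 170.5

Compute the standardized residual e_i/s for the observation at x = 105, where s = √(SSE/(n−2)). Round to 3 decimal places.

0.756

x=65: ŷ = 7.5 + 1.5·65 = 105; e = 111 − 105 = 6
x=70: ŷ = 7.5 + 1.5·70 = 112.5; e = 107.5 − 112.5 = -5
x=75: ŷ = 7.5 + 1.5·75 = 120; e = 115 − 120 = -5
x=80: ŷ = 7.5 + 1.5·80 = 127.5; e = 128.5 − 127.5 = 1
x=85: ŷ = 7.5 + 1.5·85 = 135; e = 138 − 135 = 3
x=90: ŷ = 7.5 + 1.5·90 = 142.5; e = 140.5 − 142.5 = -2
x=95: ŷ = 7.5 + 1.5·95 = 150; e = 153 − 150 = 3
x=100: ŷ = 7.5 + 1.5·100 = 157.5; e = 155.5 − 157.5 = -2
x=105: ŷ = 7.5 + 1.5·105 = 165; e = 168 − 165 = 3
x=110: ŷ = 7.5 + 1.5·110 = 172.5; e = 170.5 − 172.5 = -2
SSE = 36 + 25 + 25 + 1 + 9 + 4 + 9 + 4 + 9 + 4 = 126
s = √(126/8) = 3.96863
e/s = 3 / 3.96863 = 0.756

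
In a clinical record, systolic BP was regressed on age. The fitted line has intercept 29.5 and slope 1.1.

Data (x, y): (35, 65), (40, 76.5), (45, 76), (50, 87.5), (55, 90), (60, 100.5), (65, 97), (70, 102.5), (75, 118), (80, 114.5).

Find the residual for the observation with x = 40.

ŷ = 29.5 + 1.1·40 = 73.5
r = 76.5 − 73.5 = 3

r = 3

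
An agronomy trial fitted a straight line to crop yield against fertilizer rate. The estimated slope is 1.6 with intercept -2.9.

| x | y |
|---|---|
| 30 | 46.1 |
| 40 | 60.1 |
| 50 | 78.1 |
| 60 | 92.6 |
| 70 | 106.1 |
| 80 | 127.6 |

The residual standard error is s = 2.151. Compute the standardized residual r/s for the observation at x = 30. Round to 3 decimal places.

ŷ = -2.9 + 1.6·30 = 45.1
r = 46.1 − 45.1 = 1
r/s = 1 / 2.151 = 0.465

0.465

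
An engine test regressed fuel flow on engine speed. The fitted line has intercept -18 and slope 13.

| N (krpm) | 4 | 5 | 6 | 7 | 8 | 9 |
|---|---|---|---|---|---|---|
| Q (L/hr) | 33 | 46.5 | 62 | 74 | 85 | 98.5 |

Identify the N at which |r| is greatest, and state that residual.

N=4: ŷ = -18 + 13·4 = 34; r = 33 − 34 = -1
N=5: ŷ = -18 + 13·5 = 47; r = 46.5 − 47 = -0.5
N=6: ŷ = -18 + 13·6 = 60; r = 62 − 60 = 2
N=7: ŷ = -18 + 13·7 = 73; r = 74 − 73 = 1
N=8: ŷ = -18 + 13·8 = 86; r = 85 − 86 = -1
N=9: ŷ = -18 + 13·9 = 99; r = 98.5 − 99 = -0.5
Largest |r| is 2 at N = 6, residual 2.

N = 6, r = 2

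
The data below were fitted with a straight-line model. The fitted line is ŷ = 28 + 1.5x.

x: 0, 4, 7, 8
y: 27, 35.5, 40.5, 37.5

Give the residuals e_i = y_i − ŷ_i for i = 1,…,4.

-1, 1.5, 2, -2.5

x=0: ŷ = 28 + 1.5·0 = 28; e = 27 − 28 = -1
x=4: ŷ = 28 + 1.5·4 = 34; e = 35.5 − 34 = 1.5
x=7: ŷ = 28 + 1.5·7 = 38.5; e = 40.5 − 38.5 = 2
x=8: ŷ = 28 + 1.5·8 = 40; e = 37.5 − 40 = -2.5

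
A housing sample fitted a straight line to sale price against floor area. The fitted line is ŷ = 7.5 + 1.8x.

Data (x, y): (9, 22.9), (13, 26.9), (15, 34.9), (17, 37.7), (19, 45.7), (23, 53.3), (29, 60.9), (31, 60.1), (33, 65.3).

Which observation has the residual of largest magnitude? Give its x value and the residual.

x=9: ŷ = 7.5 + 1.8·9 = 23.7; e = 22.9 − 23.7 = -0.8
x=13: ŷ = 7.5 + 1.8·13 = 30.9; e = 26.9 − 30.9 = -4
x=15: ŷ = 7.5 + 1.8·15 = 34.5; e = 34.9 − 34.5 = 0.4
x=17: ŷ = 7.5 + 1.8·17 = 38.1; e = 37.7 − 38.1 = -0.4
x=19: ŷ = 7.5 + 1.8·19 = 41.7; e = 45.7 − 41.7 = 4
x=23: ŷ = 7.5 + 1.8·23 = 48.9; e = 53.3 − 48.9 = 4.4
x=29: ŷ = 7.5 + 1.8·29 = 59.7; e = 60.9 − 59.7 = 1.2
x=31: ŷ = 7.5 + 1.8·31 = 63.3; e = 60.1 − 63.3 = -3.2
x=33: ŷ = 7.5 + 1.8·33 = 66.9; e = 65.3 − 66.9 = -1.6
Largest |e| is 4.4 at x = 23, residual 4.4.

x = 23, e = 4.4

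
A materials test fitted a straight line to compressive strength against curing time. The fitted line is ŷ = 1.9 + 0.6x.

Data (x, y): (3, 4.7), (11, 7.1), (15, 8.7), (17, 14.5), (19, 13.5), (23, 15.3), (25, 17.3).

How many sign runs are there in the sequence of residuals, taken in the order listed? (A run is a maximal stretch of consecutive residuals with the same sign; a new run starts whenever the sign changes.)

x=3: ŷ = 1.9 + 0.6·3 = 3.7; e = 4.7 − 3.7 = 1
x=11: ŷ = 1.9 + 0.6·11 = 8.5; e = 7.1 − 8.5 = -1.4
x=15: ŷ = 1.9 + 0.6·15 = 10.9; e = 8.7 − 10.9 = -2.2
x=17: ŷ = 1.9 + 0.6·17 = 12.1; e = 14.5 − 12.1 = 2.4
x=19: ŷ = 1.9 + 0.6·19 = 13.3; e = 13.5 − 13.3 = 0.2
x=23: ŷ = 1.9 + 0.6·23 = 15.7; e = 15.3 − 15.7 = -0.4
x=25: ŷ = 1.9 + 0.6·25 = 16.9; e = 17.3 − 16.9 = 0.4
Signs: + − − + + − +
Runs: +×1, −×2, +×2, −×1, +×1 → 5

5 runs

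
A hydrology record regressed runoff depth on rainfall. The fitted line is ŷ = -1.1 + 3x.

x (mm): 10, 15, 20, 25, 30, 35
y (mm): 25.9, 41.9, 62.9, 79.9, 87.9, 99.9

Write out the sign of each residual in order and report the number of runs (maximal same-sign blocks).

x=10: ŷ = -1.1 + 3·10 = 28.9; e = 25.9 − 28.9 = -3
x=15: ŷ = -1.1 + 3·15 = 43.9; e = 41.9 − 43.9 = -2
x=20: ŷ = -1.1 + 3·20 = 58.9; e = 62.9 − 58.9 = 4
x=25: ŷ = -1.1 + 3·25 = 73.9; e = 79.9 − 73.9 = 6
x=30: ŷ = -1.1 + 3·30 = 88.9; e = 87.9 − 88.9 = -1
x=35: ŷ = -1.1 + 3·35 = 103.9; e = 99.9 − 103.9 = -4
Signs: − − + + − −
Runs: −×2, +×2, −×2 → 3

3 runs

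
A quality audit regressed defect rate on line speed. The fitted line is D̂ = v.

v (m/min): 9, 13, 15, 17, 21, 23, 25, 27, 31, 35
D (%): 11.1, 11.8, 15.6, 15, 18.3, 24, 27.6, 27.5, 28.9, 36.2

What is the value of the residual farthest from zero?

r = -2.7

v=9: D̂ = 9 = 9; r = 11.1 − 9 = 2.1
v=13: D̂ = 13 = 13; r = 11.8 − 13 = -1.2
v=15: D̂ = 15 = 15; r = 15.6 − 15 = 0.6
v=17: D̂ = 17 = 17; r = 15 − 17 = -2
v=21: D̂ = 21 = 21; r = 18.3 − 21 = -2.7
v=23: D̂ = 23 = 23; r = 24 − 23 = 1
v=25: D̂ = 25 = 25; r = 27.6 − 25 = 2.6
v=27: D̂ = 27 = 27; r = 27.5 − 27 = 0.5
v=31: D̂ = 31 = 31; r = 28.9 − 31 = -2.1
v=35: D̂ = 35 = 35; r = 36.2 − 35 = 1.2
Largest |r| is 2.7 at v = 21, residual -2.7.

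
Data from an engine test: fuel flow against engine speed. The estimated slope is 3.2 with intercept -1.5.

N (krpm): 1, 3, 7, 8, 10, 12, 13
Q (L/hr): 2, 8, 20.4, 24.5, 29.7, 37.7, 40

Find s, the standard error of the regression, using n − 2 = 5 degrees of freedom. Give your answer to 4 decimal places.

s = 0.6000

N=1: ŷ = -1.5 + 3.2·1 = 1.7; e = 2 − 1.7 = 0.3
N=3: ŷ = -1.5 + 3.2·3 = 8.1; e = 8 − 8.1 = -0.1
N=7: ŷ = -1.5 + 3.2·7 = 20.9; e = 20.4 − 20.9 = -0.5
N=8: ŷ = -1.5 + 3.2·8 = 24.1; e = 24.5 − 24.1 = 0.4
N=10: ŷ = -1.5 + 3.2·10 = 30.5; e = 29.7 − 30.5 = -0.8
N=12: ŷ = -1.5 + 3.2·12 = 36.9; e = 37.7 − 36.9 = 0.8
N=13: ŷ = -1.5 + 3.2·13 = 40.1; e = 40 − 40.1 = -0.1
SSE = 0.09 + 0.01 + 0.25 + 0.16 + 0.64 + 0.64 + 0.01 = 1.8
s = √(1.8/5) = √0.36 ≈ 0.6000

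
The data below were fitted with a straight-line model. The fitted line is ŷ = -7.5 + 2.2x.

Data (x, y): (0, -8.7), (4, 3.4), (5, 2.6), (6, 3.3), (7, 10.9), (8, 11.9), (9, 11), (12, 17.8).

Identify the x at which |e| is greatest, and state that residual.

x=0: ŷ = -7.5 + 2.2·0 = -7.5; e = -8.7 − (-7.5) = -1.2
x=4: ŷ = -7.5 + 2.2·4 = 1.3; e = 3.4 − 1.3 = 2.1
x=5: ŷ = -7.5 + 2.2·5 = 3.5; e = 2.6 − 3.5 = -0.9
x=6: ŷ = -7.5 + 2.2·6 = 5.7; e = 3.3 − 5.7 = -2.4
x=7: ŷ = -7.5 + 2.2·7 = 7.9; e = 10.9 − 7.9 = 3
x=8: ŷ = -7.5 + 2.2·8 = 10.1; e = 11.9 − 10.1 = 1.8
x=9: ŷ = -7.5 + 2.2·9 = 12.3; e = 11 − 12.3 = -1.3
x=12: ŷ = -7.5 + 2.2·12 = 18.9; e = 17.8 − 18.9 = -1.1
Largest |e| is 3 at x = 7, residual 3.

x = 7, e = 3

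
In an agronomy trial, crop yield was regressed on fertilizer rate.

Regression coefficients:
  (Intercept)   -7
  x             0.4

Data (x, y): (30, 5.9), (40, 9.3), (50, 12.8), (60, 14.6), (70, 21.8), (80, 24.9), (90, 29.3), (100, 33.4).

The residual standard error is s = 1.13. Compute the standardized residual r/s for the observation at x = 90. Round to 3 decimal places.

0.265

ŷ = -7 + 0.4·90 = 29
r = 29.3 − 29 = 0.3
r/s = 0.3 / 1.13 = 0.265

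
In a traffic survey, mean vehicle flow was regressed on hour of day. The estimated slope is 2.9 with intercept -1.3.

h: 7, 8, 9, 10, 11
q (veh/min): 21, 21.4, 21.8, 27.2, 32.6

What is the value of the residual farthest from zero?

h=7: ŷ = -1.3 + 2.9·7 = 19; e = 21 − 19 = 2
h=8: ŷ = -1.3 + 2.9·8 = 21.9; e = 21.4 − 21.9 = -0.5
h=9: ŷ = -1.3 + 2.9·9 = 24.8; e = 21.8 − 24.8 = -3
h=10: ŷ = -1.3 + 2.9·10 = 27.7; e = 27.2 − 27.7 = -0.5
h=11: ŷ = -1.3 + 2.9·11 = 30.6; e = 32.6 − 30.6 = 2
Largest |e| is 3 at h = 9, residual -3.

e = -3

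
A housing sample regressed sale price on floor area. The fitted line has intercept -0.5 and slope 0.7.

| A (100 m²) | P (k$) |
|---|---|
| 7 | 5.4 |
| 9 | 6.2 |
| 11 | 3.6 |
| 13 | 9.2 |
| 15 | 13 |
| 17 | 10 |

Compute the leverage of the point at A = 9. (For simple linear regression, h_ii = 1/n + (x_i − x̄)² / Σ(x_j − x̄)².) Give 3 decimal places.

Ā = (7 + 9 + 11 + 13 + 15 + 17)/6 = 12
Σ(A − Ā)² = 25 + 9 + 1 + 1 + 9 + 25 = 70
h = 1/6 + (-3)²/70 = 0.166667 + 0.128571 = 0.295

h = 0.295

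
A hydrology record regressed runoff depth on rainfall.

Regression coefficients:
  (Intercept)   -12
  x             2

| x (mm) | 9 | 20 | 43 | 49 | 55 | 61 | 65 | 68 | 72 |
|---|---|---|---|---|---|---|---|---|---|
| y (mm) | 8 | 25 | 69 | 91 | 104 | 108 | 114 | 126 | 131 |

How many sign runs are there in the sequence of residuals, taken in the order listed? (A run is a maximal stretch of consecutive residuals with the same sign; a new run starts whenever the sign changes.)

x=9: ŷ = -12 + 2·9 = 6; r = 8 − 6 = 2
x=20: ŷ = -12 + 2·20 = 28; r = 25 − 28 = -3
x=43: ŷ = -12 + 2·43 = 74; r = 69 − 74 = -5
x=49: ŷ = -12 + 2·49 = 86; r = 91 − 86 = 5
x=55: ŷ = -12 + 2·55 = 98; r = 104 − 98 = 6
x=61: ŷ = -12 + 2·61 = 110; r = 108 − 110 = -2
x=65: ŷ = -12 + 2·65 = 118; r = 114 − 118 = -4
x=68: ŷ = -12 + 2·68 = 124; r = 126 − 124 = 2
x=72: ŷ = -12 + 2·72 = 132; r = 131 − 132 = -1
Signs: + − − + + − − + −
Runs: +×1, −×2, +×2, −×2, +×1, −×1 → 6

6 runs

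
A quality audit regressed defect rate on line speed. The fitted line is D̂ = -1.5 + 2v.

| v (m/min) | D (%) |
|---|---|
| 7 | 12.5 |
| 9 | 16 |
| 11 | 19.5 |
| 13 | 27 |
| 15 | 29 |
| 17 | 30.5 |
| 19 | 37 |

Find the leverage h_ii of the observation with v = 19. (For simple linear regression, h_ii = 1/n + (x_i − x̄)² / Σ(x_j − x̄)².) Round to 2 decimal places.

v̄ = (7 + 9 + 11 + 13 + 15 + 17 + 19)/7 = 13
Σ(v − v̄)² = 36 + 16 + 4 + 0 + 4 + 16 + 36 = 112
h = 1/7 + (6)²/112 = 0.142857 + 0.321429 = 0.46

h = 0.46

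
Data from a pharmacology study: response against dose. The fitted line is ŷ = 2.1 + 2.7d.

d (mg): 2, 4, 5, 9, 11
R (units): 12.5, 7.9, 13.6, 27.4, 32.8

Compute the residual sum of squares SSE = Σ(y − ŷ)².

d=2: ŷ = 2.1 + 2.7·2 = 7.5; e = 12.5 − 7.5 = 5
d=4: ŷ = 2.1 + 2.7·4 = 12.9; e = 7.9 − 12.9 = -5
d=5: ŷ = 2.1 + 2.7·5 = 15.6; e = 13.6 − 15.6 = -2
d=9: ŷ = 2.1 + 2.7·9 = 26.4; e = 27.4 − 26.4 = 1
d=11: ŷ = 2.1 + 2.7·11 = 31.8; e = 32.8 − 31.8 = 1
SSE = 25 + 25 + 4 + 1 + 1 = 56

SSE = 56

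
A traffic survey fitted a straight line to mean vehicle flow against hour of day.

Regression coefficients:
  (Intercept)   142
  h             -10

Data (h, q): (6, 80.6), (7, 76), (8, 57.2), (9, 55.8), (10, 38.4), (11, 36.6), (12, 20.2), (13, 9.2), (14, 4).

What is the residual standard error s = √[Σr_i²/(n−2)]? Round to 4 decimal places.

h=6: q̂ = 142 − 10·6 = 82; r = 80.6 − 82 = -1.4
h=7: q̂ = 142 − 10·7 = 72; r = 76 − 72 = 4
h=8: q̂ = 142 − 10·8 = 62; r = 57.2 − 62 = -4.8
h=9: q̂ = 142 − 10·9 = 52; r = 55.8 − 52 = 3.8
h=10: q̂ = 142 − 10·10 = 42; r = 38.4 − 42 = -3.6
h=11: q̂ = 142 − 10·11 = 32; r = 36.6 − 32 = 4.6
h=12: q̂ = 142 − 10·12 = 22; r = 20.2 − 22 = -1.8
h=13: q̂ = 142 − 10·13 = 12; r = 9.2 − 12 = -2.8
h=14: q̂ = 142 − 10·14 = 2; r = 4 − 2 = 2
SSE = 1.96 + 16 + 23.04 + 14.44 + 12.96 + 21.16 + 3.24 + 7.84 + 4 = 104.64
s = √(104.64/7) = √14.9486 ≈ 3.8663

s = 3.8663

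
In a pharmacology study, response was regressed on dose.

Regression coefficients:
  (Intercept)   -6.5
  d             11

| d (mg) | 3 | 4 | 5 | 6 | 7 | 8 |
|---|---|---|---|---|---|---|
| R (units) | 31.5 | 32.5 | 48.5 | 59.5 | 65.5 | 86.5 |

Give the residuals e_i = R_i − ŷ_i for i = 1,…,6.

d=3: ŷ = -6.5 + 11·3 = 26.5; e = 31.5 − 26.5 = 5
d=4: ŷ = -6.5 + 11·4 = 37.5; e = 32.5 − 37.5 = -5
d=5: ŷ = -6.5 + 11·5 = 48.5; e = 48.5 − 48.5 = 0
d=6: ŷ = -6.5 + 11·6 = 59.5; e = 59.5 − 59.5 = 0
d=7: ŷ = -6.5 + 11·7 = 70.5; e = 65.5 − 70.5 = -5
d=8: ŷ = -6.5 + 11·8 = 81.5; e = 86.5 − 81.5 = 5

5, -5, 0, 0, -5, 5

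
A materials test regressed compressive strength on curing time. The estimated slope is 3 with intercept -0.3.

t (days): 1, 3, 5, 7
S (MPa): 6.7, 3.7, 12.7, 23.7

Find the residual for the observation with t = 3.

r = -5

ŷ = -0.3 + 3·3 = 8.7
r = 3.7 − 8.7 = -5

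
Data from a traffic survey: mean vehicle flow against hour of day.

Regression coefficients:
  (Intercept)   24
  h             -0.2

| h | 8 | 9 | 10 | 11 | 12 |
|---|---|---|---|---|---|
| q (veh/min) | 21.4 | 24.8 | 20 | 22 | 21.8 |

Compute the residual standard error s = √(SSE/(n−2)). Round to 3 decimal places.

h=8: q̂ = 24 − 0.2·8 = 22.4; r = 21.4 − 22.4 = -1
h=9: q̂ = 24 − 0.2·9 = 22.2; r = 24.8 − 22.2 = 2.6
h=10: q̂ = 24 − 0.2·10 = 22; r = 20 − 22 = -2
h=11: q̂ = 24 − 0.2·11 = 21.8; r = 22 − 21.8 = 0.2
h=12: q̂ = 24 − 0.2·12 = 21.6; r = 21.8 − 21.6 = 0.2
SSE = 1 + 6.76 + 4 + 0.04 + 0.04 = 11.84
s = √(11.84/3) = √3.94667 ≈ 1.987

s = 1.987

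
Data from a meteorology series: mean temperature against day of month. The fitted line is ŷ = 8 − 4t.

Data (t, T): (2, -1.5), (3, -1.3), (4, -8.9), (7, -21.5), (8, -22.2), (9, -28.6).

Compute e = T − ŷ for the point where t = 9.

ŷ = 8 − 4·9 = -28
e = -28.6 − (-28) = -0.6

e = -0.6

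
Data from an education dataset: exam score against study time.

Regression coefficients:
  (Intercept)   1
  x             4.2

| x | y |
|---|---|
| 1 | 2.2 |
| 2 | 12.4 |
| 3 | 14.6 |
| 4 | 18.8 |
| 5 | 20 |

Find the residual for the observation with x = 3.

e = 1

ŷ = 1 + 4.2·3 = 13.6
e = 14.6 − 13.6 = 1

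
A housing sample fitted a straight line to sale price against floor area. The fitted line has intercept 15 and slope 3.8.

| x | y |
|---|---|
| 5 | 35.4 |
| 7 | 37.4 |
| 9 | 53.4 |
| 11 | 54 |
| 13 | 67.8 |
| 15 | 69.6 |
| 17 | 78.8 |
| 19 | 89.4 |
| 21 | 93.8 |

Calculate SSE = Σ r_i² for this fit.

x=5: ŷ = 15 + 3.8·5 = 34; r = 35.4 − 34 = 1.4
x=7: ŷ = 15 + 3.8·7 = 41.6; r = 37.4 − 41.6 = -4.2
x=9: ŷ = 15 + 3.8·9 = 49.2; r = 53.4 − 49.2 = 4.2
x=11: ŷ = 15 + 3.8·11 = 56.8; r = 54 − 56.8 = -2.8
x=13: ŷ = 15 + 3.8·13 = 64.4; r = 67.8 − 64.4 = 3.4
x=15: ŷ = 15 + 3.8·15 = 72; r = 69.6 − 72 = -2.4
x=17: ŷ = 15 + 3.8·17 = 79.6; r = 78.8 − 79.6 = -0.8
x=19: ŷ = 15 + 3.8·19 = 87.2; r = 89.4 − 87.2 = 2.2
x=21: ŷ = 15 + 3.8·21 = 94.8; r = 93.8 − 94.8 = -1
SSE = 1.96 + 17.64 + 17.64 + 7.84 + 11.56 + 5.76 + 0.64 + 4.84 + 1 = 68.88

SSE = 68.88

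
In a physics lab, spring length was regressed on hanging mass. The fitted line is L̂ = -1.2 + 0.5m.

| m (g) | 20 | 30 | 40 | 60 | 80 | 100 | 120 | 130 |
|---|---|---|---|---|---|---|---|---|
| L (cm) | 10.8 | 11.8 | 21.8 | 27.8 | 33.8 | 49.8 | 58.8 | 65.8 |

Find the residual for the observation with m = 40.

e = 3

L̂ = -1.2 + 0.5·40 = 18.8
e = 21.8 − 18.8 = 3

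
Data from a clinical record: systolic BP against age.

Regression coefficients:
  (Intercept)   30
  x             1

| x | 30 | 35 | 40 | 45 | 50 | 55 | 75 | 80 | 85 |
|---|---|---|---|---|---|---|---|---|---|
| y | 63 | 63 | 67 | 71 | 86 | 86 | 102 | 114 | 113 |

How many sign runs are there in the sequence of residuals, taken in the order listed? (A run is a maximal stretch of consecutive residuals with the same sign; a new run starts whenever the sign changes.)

x=30: ŷ = 30 + 30 = 60; e = 63 − 60 = 3
x=35: ŷ = 30 + 35 = 65; e = 63 − 65 = -2
x=40: ŷ = 30 + 40 = 70; e = 67 − 70 = -3
x=45: ŷ = 30 + 45 = 75; e = 71 − 75 = -4
x=50: ŷ = 30 + 50 = 80; e = 86 − 80 = 6
x=55: ŷ = 30 + 55 = 85; e = 86 − 85 = 1
x=75: ŷ = 30 + 75 = 105; e = 102 − 105 = -3
x=80: ŷ = 30 + 80 = 110; e = 114 − 110 = 4
x=85: ŷ = 30 + 85 = 115; e = 113 − 115 = -2
Signs: + − − − + + − + −
Runs: +×1, −×3, +×2, −×1, +×1, −×1 → 6

6 runs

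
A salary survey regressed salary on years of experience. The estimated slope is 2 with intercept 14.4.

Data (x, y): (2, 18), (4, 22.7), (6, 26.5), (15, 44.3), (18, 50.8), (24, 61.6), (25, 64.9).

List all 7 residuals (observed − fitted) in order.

-0.4, 0.3, 0.1, -0.1, 0.4, -0.8, 0.5

x=2: ŷ = 14.4 + 2·2 = 18.4; e = 18 − 18.4 = -0.4
x=4: ŷ = 14.4 + 2·4 = 22.4; e = 22.7 − 22.4 = 0.3
x=6: ŷ = 14.4 + 2·6 = 26.4; e = 26.5 − 26.4 = 0.1
x=15: ŷ = 14.4 + 2·15 = 44.4; e = 44.3 − 44.4 = -0.1
x=18: ŷ = 14.4 + 2·18 = 50.4; e = 50.8 − 50.4 = 0.4
x=24: ŷ = 14.4 + 2·24 = 62.4; e = 61.6 − 62.4 = -0.8
x=25: ŷ = 14.4 + 2·25 = 64.4; e = 64.9 − 64.4 = 0.5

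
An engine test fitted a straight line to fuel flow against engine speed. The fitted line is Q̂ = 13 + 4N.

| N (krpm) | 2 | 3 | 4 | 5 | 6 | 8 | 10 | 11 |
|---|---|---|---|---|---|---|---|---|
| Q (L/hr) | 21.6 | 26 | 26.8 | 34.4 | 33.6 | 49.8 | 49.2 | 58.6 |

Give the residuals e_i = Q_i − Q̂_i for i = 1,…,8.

0.6, 1, -2.2, 1.4, -3.4, 4.8, -3.8, 1.6

N=2: Q̂ = 13 + 4·2 = 21; e = 21.6 − 21 = 0.6
N=3: Q̂ = 13 + 4·3 = 25; e = 26 − 25 = 1
N=4: Q̂ = 13 + 4·4 = 29; e = 26.8 − 29 = -2.2
N=5: Q̂ = 13 + 4·5 = 33; e = 34.4 − 33 = 1.4
N=6: Q̂ = 13 + 4·6 = 37; e = 33.6 − 37 = -3.4
N=8: Q̂ = 13 + 4·8 = 45; e = 49.8 − 45 = 4.8
N=10: Q̂ = 13 + 4·10 = 53; e = 49.2 − 53 = -3.8
N=11: Q̂ = 13 + 4·11 = 57; e = 58.6 − 57 = 1.6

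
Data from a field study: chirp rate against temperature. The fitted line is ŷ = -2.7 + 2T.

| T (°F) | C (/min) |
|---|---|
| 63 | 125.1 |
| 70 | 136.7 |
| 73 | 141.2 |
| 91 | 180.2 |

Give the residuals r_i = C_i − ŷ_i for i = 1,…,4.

T=63: ŷ = -2.7 + 2·63 = 123.3; r = 125.1 − 123.3 = 1.8
T=70: ŷ = -2.7 + 2·70 = 137.3; r = 136.7 − 137.3 = -0.6
T=73: ŷ = -2.7 + 2·73 = 143.3; r = 141.2 − 143.3 = -2.1
T=91: ŷ = -2.7 + 2·91 = 179.3; r = 180.2 − 179.3 = 0.9

1.8, -0.6, -2.1, 0.9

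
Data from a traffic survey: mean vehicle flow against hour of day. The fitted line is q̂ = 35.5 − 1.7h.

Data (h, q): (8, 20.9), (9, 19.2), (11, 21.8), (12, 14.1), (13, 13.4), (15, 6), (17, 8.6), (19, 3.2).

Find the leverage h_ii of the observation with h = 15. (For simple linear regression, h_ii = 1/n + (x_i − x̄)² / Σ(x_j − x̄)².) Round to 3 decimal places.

h̄ = (8 + 9 + 11 + 12 + 13 + 15 + 17 + 19)/8 = 13
Σ(h − h̄)² = 25 + 16 + 4 + 1 + 0 + 4 + 16 + 36 = 102
h = 1/8 + (2)²/102 = 0.125 + 0.0392157 = 0.164

h = 0.164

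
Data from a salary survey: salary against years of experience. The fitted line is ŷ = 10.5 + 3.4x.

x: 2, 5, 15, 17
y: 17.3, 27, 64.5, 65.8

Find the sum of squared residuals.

x=2: ŷ = 10.5 + 3.4·2 = 17.3; r = 17.3 − 17.3 = 0
x=5: ŷ = 10.5 + 3.4·5 = 27.5; r = 27 − 27.5 = -0.5
x=15: ŷ = 10.5 + 3.4·15 = 61.5; r = 64.5 − 61.5 = 3
x=17: ŷ = 10.5 + 3.4·17 = 68.3; r = 65.8 − 68.3 = -2.5
SSE = 0 + 0.25 + 9 + 6.25 = 15.5

SSE = 15.5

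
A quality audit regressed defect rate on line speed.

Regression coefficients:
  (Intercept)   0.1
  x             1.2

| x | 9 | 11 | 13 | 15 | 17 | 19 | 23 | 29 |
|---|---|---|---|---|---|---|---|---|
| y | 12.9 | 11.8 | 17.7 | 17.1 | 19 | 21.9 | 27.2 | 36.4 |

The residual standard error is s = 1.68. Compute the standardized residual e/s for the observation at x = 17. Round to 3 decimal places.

-0.893

ŷ = 0.1 + 1.2·17 = 20.5
e = 19 − 20.5 = -1.5
e/s = -1.5 / 1.68 = -0.893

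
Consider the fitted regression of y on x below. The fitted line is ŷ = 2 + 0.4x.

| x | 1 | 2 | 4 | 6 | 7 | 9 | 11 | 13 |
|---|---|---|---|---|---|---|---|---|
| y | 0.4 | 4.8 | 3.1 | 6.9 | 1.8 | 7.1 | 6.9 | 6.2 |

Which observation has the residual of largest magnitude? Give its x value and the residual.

x = 7, e = -3

x=1: ŷ = 2 + 0.4·1 = 2.4; e = 0.4 − 2.4 = -2
x=2: ŷ = 2 + 0.4·2 = 2.8; e = 4.8 − 2.8 = 2
x=4: ŷ = 2 + 0.4·4 = 3.6; e = 3.1 − 3.6 = -0.5
x=6: ŷ = 2 + 0.4·6 = 4.4; e = 6.9 − 4.4 = 2.5
x=7: ŷ = 2 + 0.4·7 = 4.8; e = 1.8 − 4.8 = -3
x=9: ŷ = 2 + 0.4·9 = 5.6; e = 7.1 − 5.6 = 1.5
x=11: ŷ = 2 + 0.4·11 = 6.4; e = 6.9 − 6.4 = 0.5
x=13: ŷ = 2 + 0.4·13 = 7.2; e = 6.2 − 7.2 = -1
Largest |e| is 3 at x = 7, residual -3.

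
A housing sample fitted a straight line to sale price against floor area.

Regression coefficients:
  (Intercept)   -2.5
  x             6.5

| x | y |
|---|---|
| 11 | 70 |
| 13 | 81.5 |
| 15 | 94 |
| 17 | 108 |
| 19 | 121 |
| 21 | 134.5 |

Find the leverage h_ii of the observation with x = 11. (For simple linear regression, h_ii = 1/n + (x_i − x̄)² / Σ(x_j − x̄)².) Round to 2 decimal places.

x̄ = (11 + 13 + 15 + 17 + 19 + 21)/6 = 16
Σ(x − x̄)² = 25 + 9 + 1 + 1 + 9 + 25 = 70
h = 1/6 + (-5)²/70 = 0.166667 + 0.357143 = 0.52

h = 0.52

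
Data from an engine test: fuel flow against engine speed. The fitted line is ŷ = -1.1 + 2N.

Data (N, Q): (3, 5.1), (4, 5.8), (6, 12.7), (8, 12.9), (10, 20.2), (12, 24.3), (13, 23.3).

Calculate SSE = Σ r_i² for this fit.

SSE = 14.7

N=3: ŷ = -1.1 + 2·3 = 4.9; r = 5.1 − 4.9 = 0.2
N=4: ŷ = -1.1 + 2·4 = 6.9; r = 5.8 − 6.9 = -1.1
N=6: ŷ = -1.1 + 2·6 = 10.9; r = 12.7 − 10.9 = 1.8
N=8: ŷ = -1.1 + 2·8 = 14.9; r = 12.9 − 14.9 = -2
N=10: ŷ = -1.1 + 2·10 = 18.9; r = 20.2 − 18.9 = 1.3
N=12: ŷ = -1.1 + 2·12 = 22.9; r = 24.3 − 22.9 = 1.4
N=13: ŷ = -1.1 + 2·13 = 24.9; r = 23.3 − 24.9 = -1.6
SSE = 0.04 + 1.21 + 3.24 + 4 + 1.69 + 1.96 + 2.56 = 14.7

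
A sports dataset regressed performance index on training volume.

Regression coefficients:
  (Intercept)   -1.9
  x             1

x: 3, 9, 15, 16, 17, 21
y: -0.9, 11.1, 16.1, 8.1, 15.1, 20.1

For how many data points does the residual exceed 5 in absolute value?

x=3: ŷ = -1.9 + 3 = 1.1; e = -0.9 − 1.1 = -2
x=9: ŷ = -1.9 + 9 = 7.1; e = 11.1 − 7.1 = 4
x=15: ŷ = -1.9 + 15 = 13.1; e = 16.1 − 13.1 = 3
x=16: ŷ = -1.9 + 16 = 14.1; e = 8.1 − 14.1 = -6
x=17: ŷ = -1.9 + 17 = 15.1; e = 15.1 − 15.1 = 0
x=21: ŷ = -1.9 + 21 = 19.1; e = 20.1 − 19.1 = 1
|e| > 5: x=16 (|e|=6) → 1

1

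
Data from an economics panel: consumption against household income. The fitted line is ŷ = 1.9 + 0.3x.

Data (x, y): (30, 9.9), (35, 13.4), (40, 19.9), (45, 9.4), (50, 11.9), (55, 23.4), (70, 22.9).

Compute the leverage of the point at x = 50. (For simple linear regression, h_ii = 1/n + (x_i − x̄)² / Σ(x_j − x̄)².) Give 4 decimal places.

x̄ = (30 + 35 + 40 + 45 + 50 + 55 + 70)/7 = 46.4286
Σ(x − x̄)² = 269.898 + 130.612 + 41.3265 + 2.04082 + 12.7551 + 73.4694 + 555.612 = 1085.71
h = 1/7 + (3.57143)²/1085.71 = 0.142857 + 0.0117481 = 0.1546

h = 0.1546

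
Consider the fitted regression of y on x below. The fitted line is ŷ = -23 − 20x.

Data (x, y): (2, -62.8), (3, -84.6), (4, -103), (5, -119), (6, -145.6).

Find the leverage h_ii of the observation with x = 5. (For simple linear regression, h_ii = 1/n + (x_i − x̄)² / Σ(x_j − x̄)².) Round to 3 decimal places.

h = 0.300

x̄ = (2 + 3 + 4 + 5 + 6)/5 = 4
Σ(x − x̄)² = 4 + 1 + 0 + 1 + 4 = 10
h = 1/5 + (1)²/10 = 0.2 + 0.1 = 0.300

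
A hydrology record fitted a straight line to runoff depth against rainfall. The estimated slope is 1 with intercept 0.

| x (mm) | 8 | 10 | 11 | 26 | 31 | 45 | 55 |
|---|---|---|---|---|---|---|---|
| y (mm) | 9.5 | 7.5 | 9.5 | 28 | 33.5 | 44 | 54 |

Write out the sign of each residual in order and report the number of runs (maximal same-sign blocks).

x=8: ŷ = 8 = 8; r = 9.5 − 8 = 1.5
x=10: ŷ = 10 = 10; r = 7.5 − 10 = -2.5
x=11: ŷ = 11 = 11; r = 9.5 − 11 = -1.5
x=26: ŷ = 26 = 26; r = 28 − 26 = 2
x=31: ŷ = 31 = 31; r = 33.5 − 31 = 2.5
x=45: ŷ = 45 = 45; r = 44 − 45 = -1
x=55: ŷ = 55 = 55; r = 54 − 55 = -1
Signs: + − − + + − −
Runs: +×1, −×2, +×2, −×2 → 4

4 runs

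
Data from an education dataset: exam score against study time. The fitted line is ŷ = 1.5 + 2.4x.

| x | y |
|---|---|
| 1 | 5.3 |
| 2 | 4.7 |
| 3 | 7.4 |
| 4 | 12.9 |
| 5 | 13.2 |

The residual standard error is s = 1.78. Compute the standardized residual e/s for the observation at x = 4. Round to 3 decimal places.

1.011

ŷ = 1.5 + 2.4·4 = 11.1
e = 12.9 − 11.1 = 1.8
e/s = 1.8 / 1.78 = 1.011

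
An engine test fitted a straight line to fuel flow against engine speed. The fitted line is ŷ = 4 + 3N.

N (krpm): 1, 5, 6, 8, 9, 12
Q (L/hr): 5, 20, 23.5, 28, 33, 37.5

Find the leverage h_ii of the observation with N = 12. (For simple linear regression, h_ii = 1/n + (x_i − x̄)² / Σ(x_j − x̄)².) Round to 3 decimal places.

h = 0.544

N̄ = (1 + 5 + 6 + 8 + 9 + 12)/6 = 6.83333
Σ(N − N̄)² = 34.0278 + 3.36111 + 0.694444 + 1.36111 + 4.69444 + 26.6944 = 70.8333
h = 1/6 + (5.16667)²/70.8333 = 0.166667 + 0.376863 = 0.544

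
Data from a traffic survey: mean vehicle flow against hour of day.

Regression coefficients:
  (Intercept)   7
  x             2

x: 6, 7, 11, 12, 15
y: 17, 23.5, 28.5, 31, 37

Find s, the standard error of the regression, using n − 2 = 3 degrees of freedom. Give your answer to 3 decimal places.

x=6: ŷ = 7 + 2·6 = 19; r = 17 − 19 = -2
x=7: ŷ = 7 + 2·7 = 21; r = 23.5 − 21 = 2.5
x=11: ŷ = 7 + 2·11 = 29; r = 28.5 − 29 = -0.5
x=12: ŷ = 7 + 2·12 = 31; r = 31 − 31 = 0
x=15: ŷ = 7 + 2·15 = 37; r = 37 − 37 = 0
SSE = 4 + 6.25 + 0.25 + 0 + 0 = 10.5
s = √(10.5/3) = √3.5 ≈ 1.871

s = 1.871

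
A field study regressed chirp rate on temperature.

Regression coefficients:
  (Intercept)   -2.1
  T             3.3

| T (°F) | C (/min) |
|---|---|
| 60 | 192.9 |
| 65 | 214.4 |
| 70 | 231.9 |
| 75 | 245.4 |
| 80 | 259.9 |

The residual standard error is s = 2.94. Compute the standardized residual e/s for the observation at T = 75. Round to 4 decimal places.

ŷ = -2.1 + 3.3·75 = 245.4
e = 245.4 − 245.4 = 0
e/s = 0 / 2.94 = 0.0000

0.0000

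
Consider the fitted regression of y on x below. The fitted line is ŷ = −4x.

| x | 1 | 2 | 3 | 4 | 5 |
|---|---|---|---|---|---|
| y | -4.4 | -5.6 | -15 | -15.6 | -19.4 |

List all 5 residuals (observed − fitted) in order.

-0.4, 2.4, -3, 0.4, 0.6

x=1: ŷ = −4·1 = -4; r = -4.4 − (-4) = -0.4
x=2: ŷ = −4·2 = -8; r = -5.6 − (-8) = 2.4
x=3: ŷ = −4·3 = -12; r = -15 − (-12) = -3
x=4: ŷ = −4·4 = -16; r = -15.6 − (-16) = 0.4
x=5: ŷ = −4·5 = -20; r = -19.4 − (-20) = 0.6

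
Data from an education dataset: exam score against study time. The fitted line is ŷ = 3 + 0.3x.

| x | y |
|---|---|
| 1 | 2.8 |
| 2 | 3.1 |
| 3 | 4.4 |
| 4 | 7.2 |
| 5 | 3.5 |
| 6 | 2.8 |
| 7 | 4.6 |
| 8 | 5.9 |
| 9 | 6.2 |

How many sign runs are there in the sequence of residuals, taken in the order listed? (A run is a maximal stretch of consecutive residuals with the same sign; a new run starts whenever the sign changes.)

4 runs

x=1: ŷ = 3 + 0.3·1 = 3.3; e = 2.8 − 3.3 = -0.5
x=2: ŷ = 3 + 0.3·2 = 3.6; e = 3.1 − 3.6 = -0.5
x=3: ŷ = 3 + 0.3·3 = 3.9; e = 4.4 − 3.9 = 0.5
x=4: ŷ = 3 + 0.3·4 = 4.2; e = 7.2 − 4.2 = 3
x=5: ŷ = 3 + 0.3·5 = 4.5; e = 3.5 − 4.5 = -1
x=6: ŷ = 3 + 0.3·6 = 4.8; e = 2.8 − 4.8 = -2
x=7: ŷ = 3 + 0.3·7 = 5.1; e = 4.6 − 5.1 = -0.5
x=8: ŷ = 3 + 0.3·8 = 5.4; e = 5.9 − 5.4 = 0.5
x=9: ŷ = 3 + 0.3·9 = 5.7; e = 6.2 − 5.7 = 0.5
Signs: − − + + − − − + +
Runs: −×2, +×2, −×3, +×2 → 4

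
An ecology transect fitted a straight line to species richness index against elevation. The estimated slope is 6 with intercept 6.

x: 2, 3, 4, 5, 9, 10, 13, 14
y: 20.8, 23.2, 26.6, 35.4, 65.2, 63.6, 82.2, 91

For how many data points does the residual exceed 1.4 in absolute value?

5

x=2: ŷ = 6 + 6·2 = 18; r = 20.8 − 18 = 2.8
x=3: ŷ = 6 + 6·3 = 24; r = 23.2 − 24 = -0.8
x=4: ŷ = 6 + 6·4 = 30; r = 26.6 − 30 = -3.4
x=5: ŷ = 6 + 6·5 = 36; r = 35.4 − 36 = -0.6
x=9: ŷ = 6 + 6·9 = 60; r = 65.2 − 60 = 5.2
x=10: ŷ = 6 + 6·10 = 66; r = 63.6 − 66 = -2.4
x=13: ŷ = 6 + 6·13 = 84; r = 82.2 − 84 = -1.8
x=14: ŷ = 6 + 6·14 = 90; r = 91 − 90 = 1
|r| > 1.4: x=2 (|r|=2.8), x=4 (|r|=3.4), x=9 (|r|=5.2), x=10 (|r|=2.4), x=13 (|r|=1.8) → 5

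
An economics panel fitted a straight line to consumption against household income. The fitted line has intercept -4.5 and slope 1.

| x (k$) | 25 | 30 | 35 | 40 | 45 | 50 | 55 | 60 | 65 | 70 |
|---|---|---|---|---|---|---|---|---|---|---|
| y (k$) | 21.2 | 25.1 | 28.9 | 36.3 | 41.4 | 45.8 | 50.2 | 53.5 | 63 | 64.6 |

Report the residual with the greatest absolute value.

r = 2.5

x=25: ŷ = -4.5 + 25 = 20.5; r = 21.2 − 20.5 = 0.7
x=30: ŷ = -4.5 + 30 = 25.5; r = 25.1 − 25.5 = -0.4
x=35: ŷ = -4.5 + 35 = 30.5; r = 28.9 − 30.5 = -1.6
x=40: ŷ = -4.5 + 40 = 35.5; r = 36.3 − 35.5 = 0.8
x=45: ŷ = -4.5 + 45 = 40.5; r = 41.4 − 40.5 = 0.9
x=50: ŷ = -4.5 + 50 = 45.5; r = 45.8 − 45.5 = 0.3
x=55: ŷ = -4.5 + 55 = 50.5; r = 50.2 − 50.5 = -0.3
x=60: ŷ = -4.5 + 60 = 55.5; r = 53.5 − 55.5 = -2
x=65: ŷ = -4.5 + 65 = 60.5; r = 63 − 60.5 = 2.5
x=70: ŷ = -4.5 + 70 = 65.5; r = 64.6 − 65.5 = -0.9
Largest |r| is 2.5 at x = 65, residual 2.5.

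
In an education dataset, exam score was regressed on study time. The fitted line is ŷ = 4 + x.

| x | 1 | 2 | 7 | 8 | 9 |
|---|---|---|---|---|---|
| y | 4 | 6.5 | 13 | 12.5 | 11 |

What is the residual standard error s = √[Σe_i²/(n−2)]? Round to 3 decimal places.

x=1: ŷ = 4 + 1 = 5; e = 4 − 5 = -1
x=2: ŷ = 4 + 2 = 6; e = 6.5 − 6 = 0.5
x=7: ŷ = 4 + 7 = 11; e = 13 − 11 = 2
x=8: ŷ = 4 + 8 = 12; e = 12.5 − 12 = 0.5
x=9: ŷ = 4 + 9 = 13; e = 11 − 13 = -2
SSE = 1 + 0.25 + 4 + 0.25 + 4 = 9.5
s = √(9.5/3) = √3.16667 ≈ 1.780

s = 1.780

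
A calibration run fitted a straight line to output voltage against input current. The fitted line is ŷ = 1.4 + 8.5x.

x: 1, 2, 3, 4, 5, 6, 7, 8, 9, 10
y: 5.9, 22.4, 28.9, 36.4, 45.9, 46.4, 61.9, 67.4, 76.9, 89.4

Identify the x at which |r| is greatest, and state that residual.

x=1: ŷ = 1.4 + 8.5·1 = 9.9; r = 5.9 − 9.9 = -4
x=2: ŷ = 1.4 + 8.5·2 = 18.4; r = 22.4 − 18.4 = 4
x=3: ŷ = 1.4 + 8.5·3 = 26.9; r = 28.9 − 26.9 = 2
x=4: ŷ = 1.4 + 8.5·4 = 35.4; r = 36.4 − 35.4 = 1
x=5: ŷ = 1.4 + 8.5·5 = 43.9; r = 45.9 − 43.9 = 2
x=6: ŷ = 1.4 + 8.5·6 = 52.4; r = 46.4 − 52.4 = -6
x=7: ŷ = 1.4 + 8.5·7 = 60.9; r = 61.9 − 60.9 = 1
x=8: ŷ = 1.4 + 8.5·8 = 69.4; r = 67.4 − 69.4 = -2
x=9: ŷ = 1.4 + 8.5·9 = 77.9; r = 76.9 − 77.9 = -1
x=10: ŷ = 1.4 + 8.5·10 = 86.4; r = 89.4 − 86.4 = 3
Largest |r| is 6 at x = 6, residual -6.

x = 6, r = -6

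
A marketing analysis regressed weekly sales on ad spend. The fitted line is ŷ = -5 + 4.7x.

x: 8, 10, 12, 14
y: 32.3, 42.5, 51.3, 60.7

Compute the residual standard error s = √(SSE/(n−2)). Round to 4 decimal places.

s = 0.4243

x=8: ŷ = -5 + 4.7·8 = 32.6; r = 32.3 − 32.6 = -0.3
x=10: ŷ = -5 + 4.7·10 = 42; r = 42.5 − 42 = 0.5
x=12: ŷ = -5 + 4.7·12 = 51.4; r = 51.3 − 51.4 = -0.1
x=14: ŷ = -5 + 4.7·14 = 60.8; r = 60.7 − 60.8 = -0.1
SSE = 0.09 + 0.25 + 0.01 + 0.01 = 0.36
s = √(0.36/2) = √0.18 ≈ 0.4243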